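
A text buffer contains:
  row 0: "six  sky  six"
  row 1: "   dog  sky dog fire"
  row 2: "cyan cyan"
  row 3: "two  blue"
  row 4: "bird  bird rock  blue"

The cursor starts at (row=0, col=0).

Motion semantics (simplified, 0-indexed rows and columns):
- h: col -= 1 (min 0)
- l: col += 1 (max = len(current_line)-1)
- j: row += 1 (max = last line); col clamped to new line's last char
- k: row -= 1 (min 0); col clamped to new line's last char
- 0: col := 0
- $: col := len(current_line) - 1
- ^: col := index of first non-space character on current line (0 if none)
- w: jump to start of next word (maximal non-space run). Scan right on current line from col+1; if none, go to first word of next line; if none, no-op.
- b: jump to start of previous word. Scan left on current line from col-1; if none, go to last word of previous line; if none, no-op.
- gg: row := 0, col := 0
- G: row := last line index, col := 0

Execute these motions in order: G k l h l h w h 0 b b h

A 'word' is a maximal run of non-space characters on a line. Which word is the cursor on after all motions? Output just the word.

After 1 (G): row=4 col=0 char='b'
After 2 (k): row=3 col=0 char='t'
After 3 (l): row=3 col=1 char='w'
After 4 (h): row=3 col=0 char='t'
After 5 (l): row=3 col=1 char='w'
After 6 (h): row=3 col=0 char='t'
After 7 (w): row=3 col=5 char='b'
After 8 (h): row=3 col=4 char='_'
After 9 (0): row=3 col=0 char='t'
After 10 (b): row=2 col=5 char='c'
After 11 (b): row=2 col=0 char='c'
After 12 (h): row=2 col=0 char='c'

Answer: cyan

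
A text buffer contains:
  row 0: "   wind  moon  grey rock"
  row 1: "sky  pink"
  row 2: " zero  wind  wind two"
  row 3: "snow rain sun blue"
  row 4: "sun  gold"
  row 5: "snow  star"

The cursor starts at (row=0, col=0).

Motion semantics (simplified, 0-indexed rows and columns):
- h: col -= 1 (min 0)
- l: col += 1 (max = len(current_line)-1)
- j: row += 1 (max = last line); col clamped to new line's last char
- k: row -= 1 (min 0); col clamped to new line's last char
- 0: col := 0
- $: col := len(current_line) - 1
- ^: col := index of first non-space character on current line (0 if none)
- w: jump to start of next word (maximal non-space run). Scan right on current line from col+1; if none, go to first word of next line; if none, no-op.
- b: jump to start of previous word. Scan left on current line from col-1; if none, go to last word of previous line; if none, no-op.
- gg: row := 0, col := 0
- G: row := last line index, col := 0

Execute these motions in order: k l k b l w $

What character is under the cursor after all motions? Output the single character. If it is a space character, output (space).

After 1 (k): row=0 col=0 char='_'
After 2 (l): row=0 col=1 char='_'
After 3 (k): row=0 col=1 char='_'
After 4 (b): row=0 col=1 char='_'
After 5 (l): row=0 col=2 char='_'
After 6 (w): row=0 col=3 char='w'
After 7 ($): row=0 col=23 char='k'

Answer: k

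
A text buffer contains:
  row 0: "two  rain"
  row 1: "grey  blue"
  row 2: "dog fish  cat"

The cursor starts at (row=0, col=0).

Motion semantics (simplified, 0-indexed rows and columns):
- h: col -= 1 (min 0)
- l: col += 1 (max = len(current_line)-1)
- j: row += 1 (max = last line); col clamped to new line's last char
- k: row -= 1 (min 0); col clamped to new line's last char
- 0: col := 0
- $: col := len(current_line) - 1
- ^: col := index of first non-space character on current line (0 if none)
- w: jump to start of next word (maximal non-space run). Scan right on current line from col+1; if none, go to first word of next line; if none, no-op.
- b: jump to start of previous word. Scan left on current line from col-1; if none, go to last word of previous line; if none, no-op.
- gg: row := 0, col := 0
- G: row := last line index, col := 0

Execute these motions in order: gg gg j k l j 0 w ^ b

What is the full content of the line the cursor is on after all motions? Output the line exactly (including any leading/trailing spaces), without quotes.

After 1 (gg): row=0 col=0 char='t'
After 2 (gg): row=0 col=0 char='t'
After 3 (j): row=1 col=0 char='g'
After 4 (k): row=0 col=0 char='t'
After 5 (l): row=0 col=1 char='w'
After 6 (j): row=1 col=1 char='r'
After 7 (0): row=1 col=0 char='g'
After 8 (w): row=1 col=6 char='b'
After 9 (^): row=1 col=0 char='g'
After 10 (b): row=0 col=5 char='r'

Answer: two  rain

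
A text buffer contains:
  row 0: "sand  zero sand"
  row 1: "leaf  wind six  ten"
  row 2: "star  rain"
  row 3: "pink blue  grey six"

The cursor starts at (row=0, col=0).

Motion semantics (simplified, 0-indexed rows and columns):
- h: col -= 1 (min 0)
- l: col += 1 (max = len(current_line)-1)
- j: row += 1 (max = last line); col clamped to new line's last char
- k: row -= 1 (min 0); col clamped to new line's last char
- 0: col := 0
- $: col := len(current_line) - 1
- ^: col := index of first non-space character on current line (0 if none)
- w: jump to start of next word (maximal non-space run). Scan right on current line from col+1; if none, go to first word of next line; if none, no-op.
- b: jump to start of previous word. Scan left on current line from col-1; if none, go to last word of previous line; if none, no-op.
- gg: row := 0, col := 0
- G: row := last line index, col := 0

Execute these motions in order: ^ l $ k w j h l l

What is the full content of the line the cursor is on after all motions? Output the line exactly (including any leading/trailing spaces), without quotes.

Answer: star  rain

Derivation:
After 1 (^): row=0 col=0 char='s'
After 2 (l): row=0 col=1 char='a'
After 3 ($): row=0 col=14 char='d'
After 4 (k): row=0 col=14 char='d'
After 5 (w): row=1 col=0 char='l'
After 6 (j): row=2 col=0 char='s'
After 7 (h): row=2 col=0 char='s'
After 8 (l): row=2 col=1 char='t'
After 9 (l): row=2 col=2 char='a'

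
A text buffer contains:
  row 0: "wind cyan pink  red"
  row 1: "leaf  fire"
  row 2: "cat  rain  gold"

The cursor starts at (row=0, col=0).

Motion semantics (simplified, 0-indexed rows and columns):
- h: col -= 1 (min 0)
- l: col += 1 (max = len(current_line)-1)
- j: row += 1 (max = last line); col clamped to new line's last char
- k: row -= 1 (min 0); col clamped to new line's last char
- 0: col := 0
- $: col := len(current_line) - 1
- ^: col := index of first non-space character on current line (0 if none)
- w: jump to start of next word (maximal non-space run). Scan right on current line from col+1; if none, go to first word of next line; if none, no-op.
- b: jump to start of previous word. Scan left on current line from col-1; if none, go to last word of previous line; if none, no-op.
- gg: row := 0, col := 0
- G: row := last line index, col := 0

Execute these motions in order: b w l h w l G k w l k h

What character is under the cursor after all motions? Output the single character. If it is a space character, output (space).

After 1 (b): row=0 col=0 char='w'
After 2 (w): row=0 col=5 char='c'
After 3 (l): row=0 col=6 char='y'
After 4 (h): row=0 col=5 char='c'
After 5 (w): row=0 col=10 char='p'
After 6 (l): row=0 col=11 char='i'
After 7 (G): row=2 col=0 char='c'
After 8 (k): row=1 col=0 char='l'
After 9 (w): row=1 col=6 char='f'
After 10 (l): row=1 col=7 char='i'
After 11 (k): row=0 col=7 char='a'
After 12 (h): row=0 col=6 char='y'

Answer: y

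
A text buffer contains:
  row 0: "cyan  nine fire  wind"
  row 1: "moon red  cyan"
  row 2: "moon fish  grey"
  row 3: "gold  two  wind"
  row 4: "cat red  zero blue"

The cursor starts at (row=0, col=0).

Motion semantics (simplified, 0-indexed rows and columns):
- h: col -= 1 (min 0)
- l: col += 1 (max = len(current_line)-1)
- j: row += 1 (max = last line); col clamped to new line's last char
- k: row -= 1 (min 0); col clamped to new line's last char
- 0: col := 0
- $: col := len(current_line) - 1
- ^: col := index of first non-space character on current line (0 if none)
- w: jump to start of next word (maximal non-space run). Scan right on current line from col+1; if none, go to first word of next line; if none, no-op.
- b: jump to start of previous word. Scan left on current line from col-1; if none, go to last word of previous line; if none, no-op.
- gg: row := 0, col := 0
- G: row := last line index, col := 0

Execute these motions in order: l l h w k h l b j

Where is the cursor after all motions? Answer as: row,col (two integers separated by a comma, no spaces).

After 1 (l): row=0 col=1 char='y'
After 2 (l): row=0 col=2 char='a'
After 3 (h): row=0 col=1 char='y'
After 4 (w): row=0 col=6 char='n'
After 5 (k): row=0 col=6 char='n'
After 6 (h): row=0 col=5 char='_'
After 7 (l): row=0 col=6 char='n'
After 8 (b): row=0 col=0 char='c'
After 9 (j): row=1 col=0 char='m'

Answer: 1,0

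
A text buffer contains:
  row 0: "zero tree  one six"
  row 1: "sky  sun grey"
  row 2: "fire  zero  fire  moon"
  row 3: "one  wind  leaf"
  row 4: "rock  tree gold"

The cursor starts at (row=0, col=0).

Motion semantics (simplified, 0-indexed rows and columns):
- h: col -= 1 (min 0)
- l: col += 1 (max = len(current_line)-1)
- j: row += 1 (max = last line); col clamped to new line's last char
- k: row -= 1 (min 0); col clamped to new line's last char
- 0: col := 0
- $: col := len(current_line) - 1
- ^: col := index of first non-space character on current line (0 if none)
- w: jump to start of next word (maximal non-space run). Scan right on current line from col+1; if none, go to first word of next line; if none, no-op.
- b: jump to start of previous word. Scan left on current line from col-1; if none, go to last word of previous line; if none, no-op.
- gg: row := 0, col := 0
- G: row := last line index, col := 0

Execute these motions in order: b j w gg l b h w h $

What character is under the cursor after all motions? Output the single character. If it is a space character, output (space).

After 1 (b): row=0 col=0 char='z'
After 2 (j): row=1 col=0 char='s'
After 3 (w): row=1 col=5 char='s'
After 4 (gg): row=0 col=0 char='z'
After 5 (l): row=0 col=1 char='e'
After 6 (b): row=0 col=0 char='z'
After 7 (h): row=0 col=0 char='z'
After 8 (w): row=0 col=5 char='t'
After 9 (h): row=0 col=4 char='_'
After 10 ($): row=0 col=17 char='x'

Answer: x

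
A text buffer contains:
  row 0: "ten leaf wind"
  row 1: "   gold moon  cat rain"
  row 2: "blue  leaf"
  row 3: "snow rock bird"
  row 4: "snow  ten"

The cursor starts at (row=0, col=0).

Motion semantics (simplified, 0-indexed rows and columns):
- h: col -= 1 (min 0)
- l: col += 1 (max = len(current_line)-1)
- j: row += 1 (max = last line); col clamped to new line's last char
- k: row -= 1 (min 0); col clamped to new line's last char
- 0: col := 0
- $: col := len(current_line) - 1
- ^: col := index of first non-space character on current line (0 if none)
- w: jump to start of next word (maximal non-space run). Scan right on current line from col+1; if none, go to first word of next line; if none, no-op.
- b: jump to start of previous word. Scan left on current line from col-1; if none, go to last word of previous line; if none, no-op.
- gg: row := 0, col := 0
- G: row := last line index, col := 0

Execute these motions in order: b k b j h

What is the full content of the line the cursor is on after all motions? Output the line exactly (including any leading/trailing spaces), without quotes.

After 1 (b): row=0 col=0 char='t'
After 2 (k): row=0 col=0 char='t'
After 3 (b): row=0 col=0 char='t'
After 4 (j): row=1 col=0 char='_'
After 5 (h): row=1 col=0 char='_'

Answer:    gold moon  cat rain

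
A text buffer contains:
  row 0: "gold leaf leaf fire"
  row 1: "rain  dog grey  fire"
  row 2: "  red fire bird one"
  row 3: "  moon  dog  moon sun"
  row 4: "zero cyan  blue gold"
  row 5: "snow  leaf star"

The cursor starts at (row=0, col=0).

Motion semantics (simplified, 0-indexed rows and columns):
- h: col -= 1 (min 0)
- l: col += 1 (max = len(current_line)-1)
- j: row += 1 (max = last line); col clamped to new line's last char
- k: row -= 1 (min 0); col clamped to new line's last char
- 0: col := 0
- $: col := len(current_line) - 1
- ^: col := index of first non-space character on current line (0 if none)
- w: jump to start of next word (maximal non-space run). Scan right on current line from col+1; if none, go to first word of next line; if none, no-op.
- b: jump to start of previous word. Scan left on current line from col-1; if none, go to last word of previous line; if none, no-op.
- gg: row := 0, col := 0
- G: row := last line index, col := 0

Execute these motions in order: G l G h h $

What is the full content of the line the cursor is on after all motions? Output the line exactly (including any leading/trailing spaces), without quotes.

After 1 (G): row=5 col=0 char='s'
After 2 (l): row=5 col=1 char='n'
After 3 (G): row=5 col=0 char='s'
After 4 (h): row=5 col=0 char='s'
After 5 (h): row=5 col=0 char='s'
After 6 ($): row=5 col=14 char='r'

Answer: snow  leaf star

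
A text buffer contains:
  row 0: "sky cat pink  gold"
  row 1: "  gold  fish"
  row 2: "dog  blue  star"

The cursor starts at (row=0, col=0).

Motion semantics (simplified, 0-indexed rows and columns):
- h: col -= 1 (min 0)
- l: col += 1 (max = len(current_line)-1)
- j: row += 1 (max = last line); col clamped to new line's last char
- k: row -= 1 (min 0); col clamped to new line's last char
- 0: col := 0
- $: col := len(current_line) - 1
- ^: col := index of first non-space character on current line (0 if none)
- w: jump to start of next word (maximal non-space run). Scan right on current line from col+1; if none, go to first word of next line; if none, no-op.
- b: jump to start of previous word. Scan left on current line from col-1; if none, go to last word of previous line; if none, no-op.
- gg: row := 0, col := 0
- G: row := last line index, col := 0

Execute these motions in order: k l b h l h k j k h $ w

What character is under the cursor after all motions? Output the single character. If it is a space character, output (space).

Answer: g

Derivation:
After 1 (k): row=0 col=0 char='s'
After 2 (l): row=0 col=1 char='k'
After 3 (b): row=0 col=0 char='s'
After 4 (h): row=0 col=0 char='s'
After 5 (l): row=0 col=1 char='k'
After 6 (h): row=0 col=0 char='s'
After 7 (k): row=0 col=0 char='s'
After 8 (j): row=1 col=0 char='_'
After 9 (k): row=0 col=0 char='s'
After 10 (h): row=0 col=0 char='s'
After 11 ($): row=0 col=17 char='d'
After 12 (w): row=1 col=2 char='g'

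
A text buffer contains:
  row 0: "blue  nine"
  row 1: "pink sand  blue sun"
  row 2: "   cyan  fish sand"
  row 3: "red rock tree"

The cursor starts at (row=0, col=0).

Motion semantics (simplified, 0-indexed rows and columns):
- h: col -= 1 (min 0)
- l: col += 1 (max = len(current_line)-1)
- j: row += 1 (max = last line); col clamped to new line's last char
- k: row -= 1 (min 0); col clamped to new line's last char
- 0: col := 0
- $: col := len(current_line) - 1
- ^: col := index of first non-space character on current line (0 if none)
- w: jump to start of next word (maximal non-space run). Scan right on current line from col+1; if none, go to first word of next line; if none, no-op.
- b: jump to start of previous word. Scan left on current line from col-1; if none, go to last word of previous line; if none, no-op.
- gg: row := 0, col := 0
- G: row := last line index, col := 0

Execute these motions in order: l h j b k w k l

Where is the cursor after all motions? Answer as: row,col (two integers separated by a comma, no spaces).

After 1 (l): row=0 col=1 char='l'
After 2 (h): row=0 col=0 char='b'
After 3 (j): row=1 col=0 char='p'
After 4 (b): row=0 col=6 char='n'
After 5 (k): row=0 col=6 char='n'
After 6 (w): row=1 col=0 char='p'
After 7 (k): row=0 col=0 char='b'
After 8 (l): row=0 col=1 char='l'

Answer: 0,1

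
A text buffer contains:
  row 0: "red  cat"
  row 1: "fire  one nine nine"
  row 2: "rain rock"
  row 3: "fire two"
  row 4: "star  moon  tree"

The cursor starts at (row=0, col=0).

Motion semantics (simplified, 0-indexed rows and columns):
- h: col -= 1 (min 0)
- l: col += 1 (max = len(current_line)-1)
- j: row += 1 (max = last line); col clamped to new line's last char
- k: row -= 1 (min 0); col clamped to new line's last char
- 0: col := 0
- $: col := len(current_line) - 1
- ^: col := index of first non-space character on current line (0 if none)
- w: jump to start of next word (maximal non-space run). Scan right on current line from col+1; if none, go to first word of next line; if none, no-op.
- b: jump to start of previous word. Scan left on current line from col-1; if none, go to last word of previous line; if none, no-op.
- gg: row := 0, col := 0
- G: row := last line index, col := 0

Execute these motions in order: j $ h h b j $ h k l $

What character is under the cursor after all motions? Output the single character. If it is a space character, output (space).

Answer: e

Derivation:
After 1 (j): row=1 col=0 char='f'
After 2 ($): row=1 col=18 char='e'
After 3 (h): row=1 col=17 char='n'
After 4 (h): row=1 col=16 char='i'
After 5 (b): row=1 col=15 char='n'
After 6 (j): row=2 col=8 char='k'
After 7 ($): row=2 col=8 char='k'
After 8 (h): row=2 col=7 char='c'
After 9 (k): row=1 col=7 char='n'
After 10 (l): row=1 col=8 char='e'
After 11 ($): row=1 col=18 char='e'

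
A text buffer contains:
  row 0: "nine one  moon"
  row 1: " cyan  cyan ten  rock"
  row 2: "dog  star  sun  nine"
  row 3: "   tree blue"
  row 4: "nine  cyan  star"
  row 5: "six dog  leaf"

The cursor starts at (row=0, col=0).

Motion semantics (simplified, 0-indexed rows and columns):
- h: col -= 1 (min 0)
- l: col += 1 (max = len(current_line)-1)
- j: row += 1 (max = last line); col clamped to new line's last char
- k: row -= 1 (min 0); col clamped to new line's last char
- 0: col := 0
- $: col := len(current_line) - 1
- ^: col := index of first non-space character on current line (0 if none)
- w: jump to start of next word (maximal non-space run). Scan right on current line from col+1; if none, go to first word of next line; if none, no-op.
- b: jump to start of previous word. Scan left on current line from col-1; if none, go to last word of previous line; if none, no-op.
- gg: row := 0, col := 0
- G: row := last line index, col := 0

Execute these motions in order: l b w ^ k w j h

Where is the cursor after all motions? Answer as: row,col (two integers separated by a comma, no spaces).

Answer: 1,4

Derivation:
After 1 (l): row=0 col=1 char='i'
After 2 (b): row=0 col=0 char='n'
After 3 (w): row=0 col=5 char='o'
After 4 (^): row=0 col=0 char='n'
After 5 (k): row=0 col=0 char='n'
After 6 (w): row=0 col=5 char='o'
After 7 (j): row=1 col=5 char='_'
After 8 (h): row=1 col=4 char='n'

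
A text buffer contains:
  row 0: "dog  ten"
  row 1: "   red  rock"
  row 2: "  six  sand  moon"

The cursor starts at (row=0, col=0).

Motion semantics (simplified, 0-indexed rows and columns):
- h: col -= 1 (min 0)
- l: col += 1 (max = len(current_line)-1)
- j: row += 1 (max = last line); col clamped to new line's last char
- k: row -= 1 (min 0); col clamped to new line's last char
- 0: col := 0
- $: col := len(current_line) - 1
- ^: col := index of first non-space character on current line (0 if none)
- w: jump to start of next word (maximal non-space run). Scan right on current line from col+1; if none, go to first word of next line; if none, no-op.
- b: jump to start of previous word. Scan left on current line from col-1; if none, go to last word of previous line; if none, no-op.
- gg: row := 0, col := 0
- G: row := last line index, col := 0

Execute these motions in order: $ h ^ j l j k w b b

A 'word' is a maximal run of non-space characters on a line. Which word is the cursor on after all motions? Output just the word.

After 1 ($): row=0 col=7 char='n'
After 2 (h): row=0 col=6 char='e'
After 3 (^): row=0 col=0 char='d'
After 4 (j): row=1 col=0 char='_'
After 5 (l): row=1 col=1 char='_'
After 6 (j): row=2 col=1 char='_'
After 7 (k): row=1 col=1 char='_'
After 8 (w): row=1 col=3 char='r'
After 9 (b): row=0 col=5 char='t'
After 10 (b): row=0 col=0 char='d'

Answer: dog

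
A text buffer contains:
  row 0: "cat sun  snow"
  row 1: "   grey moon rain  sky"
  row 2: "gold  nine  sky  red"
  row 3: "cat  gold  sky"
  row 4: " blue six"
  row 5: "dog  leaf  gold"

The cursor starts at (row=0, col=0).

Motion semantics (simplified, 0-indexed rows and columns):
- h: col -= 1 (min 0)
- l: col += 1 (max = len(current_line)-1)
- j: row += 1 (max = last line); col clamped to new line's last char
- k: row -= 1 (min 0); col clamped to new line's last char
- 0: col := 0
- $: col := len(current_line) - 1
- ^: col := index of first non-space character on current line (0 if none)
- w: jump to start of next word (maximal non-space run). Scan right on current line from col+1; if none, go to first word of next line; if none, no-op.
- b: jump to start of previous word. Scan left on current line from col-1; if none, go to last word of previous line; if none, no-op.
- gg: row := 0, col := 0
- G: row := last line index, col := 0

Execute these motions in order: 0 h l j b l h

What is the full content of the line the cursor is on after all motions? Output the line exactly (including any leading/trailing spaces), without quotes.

Answer: cat sun  snow

Derivation:
After 1 (0): row=0 col=0 char='c'
After 2 (h): row=0 col=0 char='c'
After 3 (l): row=0 col=1 char='a'
After 4 (j): row=1 col=1 char='_'
After 5 (b): row=0 col=9 char='s'
After 6 (l): row=0 col=10 char='n'
After 7 (h): row=0 col=9 char='s'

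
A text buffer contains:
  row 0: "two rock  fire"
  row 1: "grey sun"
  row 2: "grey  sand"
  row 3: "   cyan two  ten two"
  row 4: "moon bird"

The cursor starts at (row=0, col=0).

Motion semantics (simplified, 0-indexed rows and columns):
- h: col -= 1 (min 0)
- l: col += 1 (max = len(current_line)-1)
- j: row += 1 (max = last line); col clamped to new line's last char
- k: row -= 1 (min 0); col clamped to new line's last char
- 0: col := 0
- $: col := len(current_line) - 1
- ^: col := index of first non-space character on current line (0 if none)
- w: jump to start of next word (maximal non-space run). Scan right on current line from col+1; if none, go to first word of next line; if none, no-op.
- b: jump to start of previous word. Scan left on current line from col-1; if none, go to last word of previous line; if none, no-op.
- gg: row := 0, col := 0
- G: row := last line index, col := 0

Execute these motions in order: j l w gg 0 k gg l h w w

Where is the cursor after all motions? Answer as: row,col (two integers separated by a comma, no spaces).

After 1 (j): row=1 col=0 char='g'
After 2 (l): row=1 col=1 char='r'
After 3 (w): row=1 col=5 char='s'
After 4 (gg): row=0 col=0 char='t'
After 5 (0): row=0 col=0 char='t'
After 6 (k): row=0 col=0 char='t'
After 7 (gg): row=0 col=0 char='t'
After 8 (l): row=0 col=1 char='w'
After 9 (h): row=0 col=0 char='t'
After 10 (w): row=0 col=4 char='r'
After 11 (w): row=0 col=10 char='f'

Answer: 0,10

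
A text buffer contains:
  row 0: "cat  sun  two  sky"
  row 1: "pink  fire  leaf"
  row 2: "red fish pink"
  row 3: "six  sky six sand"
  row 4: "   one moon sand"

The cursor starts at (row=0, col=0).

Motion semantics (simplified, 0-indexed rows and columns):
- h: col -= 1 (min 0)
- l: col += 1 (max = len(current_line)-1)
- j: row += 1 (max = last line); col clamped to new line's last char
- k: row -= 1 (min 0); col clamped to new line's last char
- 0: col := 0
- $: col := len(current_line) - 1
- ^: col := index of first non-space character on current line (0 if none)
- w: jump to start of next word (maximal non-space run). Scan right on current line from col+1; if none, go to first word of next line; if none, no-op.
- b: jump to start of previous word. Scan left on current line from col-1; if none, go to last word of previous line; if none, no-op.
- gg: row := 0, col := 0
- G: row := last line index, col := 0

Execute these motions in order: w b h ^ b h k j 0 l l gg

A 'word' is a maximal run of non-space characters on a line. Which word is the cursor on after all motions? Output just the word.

After 1 (w): row=0 col=5 char='s'
After 2 (b): row=0 col=0 char='c'
After 3 (h): row=0 col=0 char='c'
After 4 (^): row=0 col=0 char='c'
After 5 (b): row=0 col=0 char='c'
After 6 (h): row=0 col=0 char='c'
After 7 (k): row=0 col=0 char='c'
After 8 (j): row=1 col=0 char='p'
After 9 (0): row=1 col=0 char='p'
After 10 (l): row=1 col=1 char='i'
After 11 (l): row=1 col=2 char='n'
After 12 (gg): row=0 col=0 char='c'

Answer: cat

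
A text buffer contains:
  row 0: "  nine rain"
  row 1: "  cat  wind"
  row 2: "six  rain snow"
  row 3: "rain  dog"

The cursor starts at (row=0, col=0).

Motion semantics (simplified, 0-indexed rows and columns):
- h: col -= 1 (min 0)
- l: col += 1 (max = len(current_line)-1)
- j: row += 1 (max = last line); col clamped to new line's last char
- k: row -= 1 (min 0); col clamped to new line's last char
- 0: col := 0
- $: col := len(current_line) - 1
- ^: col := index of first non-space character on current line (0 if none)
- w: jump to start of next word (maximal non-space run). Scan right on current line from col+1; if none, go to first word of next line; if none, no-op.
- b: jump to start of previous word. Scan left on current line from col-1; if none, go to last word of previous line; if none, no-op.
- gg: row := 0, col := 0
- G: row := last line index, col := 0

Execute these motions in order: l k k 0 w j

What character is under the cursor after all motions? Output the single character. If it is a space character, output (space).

After 1 (l): row=0 col=1 char='_'
After 2 (k): row=0 col=1 char='_'
After 3 (k): row=0 col=1 char='_'
After 4 (0): row=0 col=0 char='_'
After 5 (w): row=0 col=2 char='n'
After 6 (j): row=1 col=2 char='c'

Answer: c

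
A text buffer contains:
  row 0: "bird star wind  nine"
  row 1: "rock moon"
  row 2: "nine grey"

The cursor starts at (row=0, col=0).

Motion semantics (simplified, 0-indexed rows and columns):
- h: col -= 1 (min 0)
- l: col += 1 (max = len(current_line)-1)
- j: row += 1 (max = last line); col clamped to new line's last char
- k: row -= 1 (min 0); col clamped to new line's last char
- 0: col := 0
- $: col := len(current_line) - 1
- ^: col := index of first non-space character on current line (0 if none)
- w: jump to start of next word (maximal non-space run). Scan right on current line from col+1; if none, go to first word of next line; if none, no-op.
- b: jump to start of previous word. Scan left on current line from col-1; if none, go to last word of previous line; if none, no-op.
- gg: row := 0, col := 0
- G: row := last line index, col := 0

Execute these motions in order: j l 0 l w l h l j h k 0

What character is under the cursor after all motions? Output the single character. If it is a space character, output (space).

After 1 (j): row=1 col=0 char='r'
After 2 (l): row=1 col=1 char='o'
After 3 (0): row=1 col=0 char='r'
After 4 (l): row=1 col=1 char='o'
After 5 (w): row=1 col=5 char='m'
After 6 (l): row=1 col=6 char='o'
After 7 (h): row=1 col=5 char='m'
After 8 (l): row=1 col=6 char='o'
After 9 (j): row=2 col=6 char='r'
After 10 (h): row=2 col=5 char='g'
After 11 (k): row=1 col=5 char='m'
After 12 (0): row=1 col=0 char='r'

Answer: r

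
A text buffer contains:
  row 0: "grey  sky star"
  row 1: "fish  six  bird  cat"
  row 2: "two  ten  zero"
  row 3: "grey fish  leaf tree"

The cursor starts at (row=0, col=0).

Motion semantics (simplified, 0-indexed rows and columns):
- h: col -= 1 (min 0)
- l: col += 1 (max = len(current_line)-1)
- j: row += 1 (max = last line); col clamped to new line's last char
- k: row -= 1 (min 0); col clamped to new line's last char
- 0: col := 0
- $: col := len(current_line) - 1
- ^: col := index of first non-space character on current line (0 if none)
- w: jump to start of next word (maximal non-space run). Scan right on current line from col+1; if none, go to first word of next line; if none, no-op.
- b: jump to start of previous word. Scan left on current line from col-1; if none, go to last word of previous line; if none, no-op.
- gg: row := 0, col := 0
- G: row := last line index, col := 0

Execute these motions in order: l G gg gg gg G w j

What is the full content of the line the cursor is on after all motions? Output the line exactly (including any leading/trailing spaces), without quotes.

Answer: grey fish  leaf tree

Derivation:
After 1 (l): row=0 col=1 char='r'
After 2 (G): row=3 col=0 char='g'
After 3 (gg): row=0 col=0 char='g'
After 4 (gg): row=0 col=0 char='g'
After 5 (gg): row=0 col=0 char='g'
After 6 (G): row=3 col=0 char='g'
After 7 (w): row=3 col=5 char='f'
After 8 (j): row=3 col=5 char='f'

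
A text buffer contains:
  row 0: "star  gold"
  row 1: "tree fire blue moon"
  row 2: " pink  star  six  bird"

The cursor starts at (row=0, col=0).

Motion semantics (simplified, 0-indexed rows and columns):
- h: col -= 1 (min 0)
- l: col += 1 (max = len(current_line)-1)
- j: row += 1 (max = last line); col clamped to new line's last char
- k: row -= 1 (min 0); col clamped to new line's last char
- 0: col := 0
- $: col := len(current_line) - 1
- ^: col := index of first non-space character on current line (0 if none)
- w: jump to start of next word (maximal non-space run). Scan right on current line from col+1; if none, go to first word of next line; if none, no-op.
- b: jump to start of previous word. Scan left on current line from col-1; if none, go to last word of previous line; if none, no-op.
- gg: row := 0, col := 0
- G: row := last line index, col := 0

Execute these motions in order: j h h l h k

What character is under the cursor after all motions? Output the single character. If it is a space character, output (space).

Answer: s

Derivation:
After 1 (j): row=1 col=0 char='t'
After 2 (h): row=1 col=0 char='t'
After 3 (h): row=1 col=0 char='t'
After 4 (l): row=1 col=1 char='r'
After 5 (h): row=1 col=0 char='t'
After 6 (k): row=0 col=0 char='s'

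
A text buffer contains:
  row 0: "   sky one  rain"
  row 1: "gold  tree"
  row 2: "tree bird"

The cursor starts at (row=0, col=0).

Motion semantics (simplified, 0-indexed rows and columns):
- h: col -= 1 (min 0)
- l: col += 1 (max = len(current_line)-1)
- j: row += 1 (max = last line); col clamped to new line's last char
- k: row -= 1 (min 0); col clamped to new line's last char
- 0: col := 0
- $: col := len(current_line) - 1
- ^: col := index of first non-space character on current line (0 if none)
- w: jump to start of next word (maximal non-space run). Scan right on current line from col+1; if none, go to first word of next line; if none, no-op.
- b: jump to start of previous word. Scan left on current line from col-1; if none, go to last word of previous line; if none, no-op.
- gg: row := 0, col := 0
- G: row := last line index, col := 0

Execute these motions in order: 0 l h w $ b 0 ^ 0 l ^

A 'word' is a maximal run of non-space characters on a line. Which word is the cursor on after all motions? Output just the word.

Answer: sky

Derivation:
After 1 (0): row=0 col=0 char='_'
After 2 (l): row=0 col=1 char='_'
After 3 (h): row=0 col=0 char='_'
After 4 (w): row=0 col=3 char='s'
After 5 ($): row=0 col=15 char='n'
After 6 (b): row=0 col=12 char='r'
After 7 (0): row=0 col=0 char='_'
After 8 (^): row=0 col=3 char='s'
After 9 (0): row=0 col=0 char='_'
After 10 (l): row=0 col=1 char='_'
After 11 (^): row=0 col=3 char='s'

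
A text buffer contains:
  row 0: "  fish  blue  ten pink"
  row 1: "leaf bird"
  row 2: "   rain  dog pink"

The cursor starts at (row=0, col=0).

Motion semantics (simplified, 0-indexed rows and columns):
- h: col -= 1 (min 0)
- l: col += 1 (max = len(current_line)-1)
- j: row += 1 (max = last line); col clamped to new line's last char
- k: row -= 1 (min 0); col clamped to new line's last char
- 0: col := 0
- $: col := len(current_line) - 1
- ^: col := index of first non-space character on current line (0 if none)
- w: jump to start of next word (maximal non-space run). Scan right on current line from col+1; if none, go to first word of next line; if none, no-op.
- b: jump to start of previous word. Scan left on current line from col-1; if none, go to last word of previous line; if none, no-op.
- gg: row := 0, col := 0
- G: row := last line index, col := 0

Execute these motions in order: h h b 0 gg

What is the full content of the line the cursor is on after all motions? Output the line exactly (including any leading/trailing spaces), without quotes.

Answer:   fish  blue  ten pink

Derivation:
After 1 (h): row=0 col=0 char='_'
After 2 (h): row=0 col=0 char='_'
After 3 (b): row=0 col=0 char='_'
After 4 (0): row=0 col=0 char='_'
After 5 (gg): row=0 col=0 char='_'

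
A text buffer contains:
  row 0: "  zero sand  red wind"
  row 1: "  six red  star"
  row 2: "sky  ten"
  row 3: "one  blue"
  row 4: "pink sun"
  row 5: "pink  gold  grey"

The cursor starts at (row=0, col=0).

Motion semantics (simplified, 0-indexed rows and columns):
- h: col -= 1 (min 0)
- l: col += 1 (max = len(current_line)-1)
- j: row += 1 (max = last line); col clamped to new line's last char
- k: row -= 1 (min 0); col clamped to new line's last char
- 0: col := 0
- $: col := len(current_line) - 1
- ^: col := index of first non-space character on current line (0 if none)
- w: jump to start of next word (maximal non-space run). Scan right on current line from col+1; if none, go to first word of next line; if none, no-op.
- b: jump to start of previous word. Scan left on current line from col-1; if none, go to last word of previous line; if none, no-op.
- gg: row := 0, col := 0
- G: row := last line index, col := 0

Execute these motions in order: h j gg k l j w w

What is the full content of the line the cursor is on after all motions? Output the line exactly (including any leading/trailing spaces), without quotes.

After 1 (h): row=0 col=0 char='_'
After 2 (j): row=1 col=0 char='_'
After 3 (gg): row=0 col=0 char='_'
After 4 (k): row=0 col=0 char='_'
After 5 (l): row=0 col=1 char='_'
After 6 (j): row=1 col=1 char='_'
After 7 (w): row=1 col=2 char='s'
After 8 (w): row=1 col=6 char='r'

Answer:   six red  star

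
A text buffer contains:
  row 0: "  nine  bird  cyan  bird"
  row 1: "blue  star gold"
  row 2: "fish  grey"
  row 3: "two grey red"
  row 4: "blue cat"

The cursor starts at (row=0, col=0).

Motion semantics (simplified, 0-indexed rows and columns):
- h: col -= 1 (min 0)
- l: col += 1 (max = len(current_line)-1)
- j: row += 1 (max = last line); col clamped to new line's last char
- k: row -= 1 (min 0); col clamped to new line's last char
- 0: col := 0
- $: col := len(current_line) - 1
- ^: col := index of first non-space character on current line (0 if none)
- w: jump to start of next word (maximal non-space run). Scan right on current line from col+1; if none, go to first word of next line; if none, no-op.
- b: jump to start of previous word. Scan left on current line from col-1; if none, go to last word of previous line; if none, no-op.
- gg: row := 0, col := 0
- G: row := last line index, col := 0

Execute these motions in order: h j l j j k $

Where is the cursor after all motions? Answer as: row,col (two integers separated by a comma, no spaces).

After 1 (h): row=0 col=0 char='_'
After 2 (j): row=1 col=0 char='b'
After 3 (l): row=1 col=1 char='l'
After 4 (j): row=2 col=1 char='i'
After 5 (j): row=3 col=1 char='w'
After 6 (k): row=2 col=1 char='i'
After 7 ($): row=2 col=9 char='y'

Answer: 2,9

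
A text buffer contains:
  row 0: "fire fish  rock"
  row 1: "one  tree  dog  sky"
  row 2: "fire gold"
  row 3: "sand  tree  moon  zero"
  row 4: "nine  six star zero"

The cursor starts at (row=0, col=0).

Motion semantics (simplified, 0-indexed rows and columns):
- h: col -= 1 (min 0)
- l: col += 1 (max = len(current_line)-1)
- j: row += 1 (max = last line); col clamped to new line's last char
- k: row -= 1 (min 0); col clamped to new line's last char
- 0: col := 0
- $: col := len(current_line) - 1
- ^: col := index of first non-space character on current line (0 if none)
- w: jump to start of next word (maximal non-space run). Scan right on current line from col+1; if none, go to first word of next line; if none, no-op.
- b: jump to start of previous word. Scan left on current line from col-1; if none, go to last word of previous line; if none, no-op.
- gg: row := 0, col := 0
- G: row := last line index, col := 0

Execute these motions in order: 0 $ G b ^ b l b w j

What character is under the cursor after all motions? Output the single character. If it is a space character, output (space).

After 1 (0): row=0 col=0 char='f'
After 2 ($): row=0 col=14 char='k'
After 3 (G): row=4 col=0 char='n'
After 4 (b): row=3 col=18 char='z'
After 5 (^): row=3 col=0 char='s'
After 6 (b): row=2 col=5 char='g'
After 7 (l): row=2 col=6 char='o'
After 8 (b): row=2 col=5 char='g'
After 9 (w): row=3 col=0 char='s'
After 10 (j): row=4 col=0 char='n'

Answer: n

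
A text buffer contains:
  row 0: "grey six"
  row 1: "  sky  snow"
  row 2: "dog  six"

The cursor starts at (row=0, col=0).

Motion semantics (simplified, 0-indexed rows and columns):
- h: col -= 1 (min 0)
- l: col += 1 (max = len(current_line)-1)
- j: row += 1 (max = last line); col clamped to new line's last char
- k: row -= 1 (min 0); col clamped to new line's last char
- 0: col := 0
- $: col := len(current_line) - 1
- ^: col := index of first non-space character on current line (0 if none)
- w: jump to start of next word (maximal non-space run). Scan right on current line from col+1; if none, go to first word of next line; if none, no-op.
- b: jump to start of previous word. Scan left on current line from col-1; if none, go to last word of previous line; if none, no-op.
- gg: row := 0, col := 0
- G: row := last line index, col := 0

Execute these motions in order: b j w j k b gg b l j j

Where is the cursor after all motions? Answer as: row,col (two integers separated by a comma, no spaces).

Answer: 2,1

Derivation:
After 1 (b): row=0 col=0 char='g'
After 2 (j): row=1 col=0 char='_'
After 3 (w): row=1 col=2 char='s'
After 4 (j): row=2 col=2 char='g'
After 5 (k): row=1 col=2 char='s'
After 6 (b): row=0 col=5 char='s'
After 7 (gg): row=0 col=0 char='g'
After 8 (b): row=0 col=0 char='g'
After 9 (l): row=0 col=1 char='r'
After 10 (j): row=1 col=1 char='_'
After 11 (j): row=2 col=1 char='o'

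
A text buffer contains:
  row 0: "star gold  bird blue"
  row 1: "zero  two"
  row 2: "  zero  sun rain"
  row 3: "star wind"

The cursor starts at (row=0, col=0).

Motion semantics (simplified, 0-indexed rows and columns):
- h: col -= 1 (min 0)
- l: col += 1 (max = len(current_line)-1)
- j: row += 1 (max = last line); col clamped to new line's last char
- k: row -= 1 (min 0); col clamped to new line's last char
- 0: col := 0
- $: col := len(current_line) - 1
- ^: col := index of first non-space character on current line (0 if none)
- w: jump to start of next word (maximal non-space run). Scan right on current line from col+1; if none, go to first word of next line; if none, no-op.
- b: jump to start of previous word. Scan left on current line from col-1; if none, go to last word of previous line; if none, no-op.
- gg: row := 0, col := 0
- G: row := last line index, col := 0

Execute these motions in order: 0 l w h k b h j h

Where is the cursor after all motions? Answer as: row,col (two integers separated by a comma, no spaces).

Answer: 1,0

Derivation:
After 1 (0): row=0 col=0 char='s'
After 2 (l): row=0 col=1 char='t'
After 3 (w): row=0 col=5 char='g'
After 4 (h): row=0 col=4 char='_'
After 5 (k): row=0 col=4 char='_'
After 6 (b): row=0 col=0 char='s'
After 7 (h): row=0 col=0 char='s'
After 8 (j): row=1 col=0 char='z'
After 9 (h): row=1 col=0 char='z'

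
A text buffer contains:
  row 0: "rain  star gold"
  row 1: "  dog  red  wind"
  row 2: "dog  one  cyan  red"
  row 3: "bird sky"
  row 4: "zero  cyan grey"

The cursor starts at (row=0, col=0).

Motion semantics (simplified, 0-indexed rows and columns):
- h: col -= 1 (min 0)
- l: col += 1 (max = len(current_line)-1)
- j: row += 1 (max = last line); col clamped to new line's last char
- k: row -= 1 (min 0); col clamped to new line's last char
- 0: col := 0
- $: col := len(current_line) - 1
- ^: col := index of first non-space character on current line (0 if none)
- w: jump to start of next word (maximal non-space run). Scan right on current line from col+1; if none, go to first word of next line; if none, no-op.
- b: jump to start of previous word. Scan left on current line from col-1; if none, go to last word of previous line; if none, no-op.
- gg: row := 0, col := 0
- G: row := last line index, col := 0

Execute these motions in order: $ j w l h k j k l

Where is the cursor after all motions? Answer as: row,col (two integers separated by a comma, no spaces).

Answer: 1,1

Derivation:
After 1 ($): row=0 col=14 char='d'
After 2 (j): row=1 col=14 char='n'
After 3 (w): row=2 col=0 char='d'
After 4 (l): row=2 col=1 char='o'
After 5 (h): row=2 col=0 char='d'
After 6 (k): row=1 col=0 char='_'
After 7 (j): row=2 col=0 char='d'
After 8 (k): row=1 col=0 char='_'
After 9 (l): row=1 col=1 char='_'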